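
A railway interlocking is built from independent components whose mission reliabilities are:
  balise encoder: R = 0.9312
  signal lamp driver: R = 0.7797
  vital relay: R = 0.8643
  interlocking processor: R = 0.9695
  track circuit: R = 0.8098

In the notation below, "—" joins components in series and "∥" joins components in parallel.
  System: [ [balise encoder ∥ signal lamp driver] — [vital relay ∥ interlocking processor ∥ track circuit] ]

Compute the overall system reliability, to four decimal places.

0.9841

Parallel (balise encoder and signal lamp driver): 1 − (1 − 0.931200)(1 − 0.779700) = 0.984843
Parallel (vital relay, interlocking processor, and track circuit): 1 − (1 − 0.864300)(1 − 0.969500)(1 − 0.809800) = 0.999213
Series ([0.984843] and [0.999213]): 0.984843 × 0.999213 = 0.9841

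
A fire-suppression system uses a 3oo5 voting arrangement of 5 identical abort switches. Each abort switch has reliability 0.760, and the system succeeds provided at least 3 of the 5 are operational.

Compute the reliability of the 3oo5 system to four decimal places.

0.9067

R = Σ_{i=3}^{5} C(5,i) p^i (1−p)^{5−i} with p = 0.760
C(5,3)·0.760^3·0.240^2 = 0.252850
C(5,4)·0.760^4·0.240^1 = 0.400346
C(5,5)·0.760^5·0.240^0 = 0.253553
Sum = 0.9067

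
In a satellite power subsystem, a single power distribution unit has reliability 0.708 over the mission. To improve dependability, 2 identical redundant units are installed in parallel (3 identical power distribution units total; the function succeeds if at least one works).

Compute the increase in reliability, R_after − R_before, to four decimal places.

R_before = 0.708
R_after = 1 − (1 − 0.708)^3 = 0.9751
ΔR = 0.9751 − 0.708 = 0.2671

0.2671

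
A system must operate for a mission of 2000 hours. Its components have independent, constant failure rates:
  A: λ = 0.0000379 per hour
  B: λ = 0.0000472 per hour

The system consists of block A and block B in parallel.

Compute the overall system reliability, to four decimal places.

R(A) = exp(−0.0000379 × 2000) = 0.927002
R(B) = exp(−0.0000472 × 2000) = 0.909919
Parallel (A and B): 1 − (1 − 0.927002)(1 − 0.909919) = 0.9934

0.9934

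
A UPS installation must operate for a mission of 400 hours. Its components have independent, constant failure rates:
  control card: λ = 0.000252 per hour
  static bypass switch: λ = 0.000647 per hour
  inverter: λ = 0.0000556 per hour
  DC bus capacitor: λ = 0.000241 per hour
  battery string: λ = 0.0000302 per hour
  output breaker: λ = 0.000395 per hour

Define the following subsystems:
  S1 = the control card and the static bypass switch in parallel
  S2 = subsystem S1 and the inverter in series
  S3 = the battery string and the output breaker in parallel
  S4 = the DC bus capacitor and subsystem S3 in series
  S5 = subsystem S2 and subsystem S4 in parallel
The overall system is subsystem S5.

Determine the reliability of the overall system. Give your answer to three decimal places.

R(control card) = exp(−0.000252 × 400) = 0.90411
R(static bypass switch) = exp(−0.000647 × 400) = 0.77198
R(inverter) = exp(−0.0000556 × 400) = 0.97801
R(DC bus capacitor) = exp(−0.000241 × 400) = 0.90810
R(battery string) = exp(−0.0000302 × 400) = 0.98799
R(output breaker) = exp(−0.000395 × 400) = 0.85385
Parallel (control card and static bypass switch): 1 − (1 − 0.90411)(1 − 0.77198) = 0.97814
Series ([0.97814] and inverter): 0.97814 × 0.97801 = 0.95663
Parallel (battery string and output breaker): 1 − (1 − 0.98799)(1 − 0.85385) = 0.99824
Series (DC bus capacitor and [0.99824]): 0.90810 × 0.99824 = 0.90650
Parallel ([0.95663] and [0.90650]): 1 − (1 − 0.95663)(1 − 0.90650) = 0.996

0.996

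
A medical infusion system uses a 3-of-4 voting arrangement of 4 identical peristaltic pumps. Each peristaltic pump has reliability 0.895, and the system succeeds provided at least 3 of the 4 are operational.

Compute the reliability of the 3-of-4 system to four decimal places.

R = Σ_{i=3}^{4} C(4,i) p^i (1−p)^{4−i} with p = 0.895
C(4,3)·0.895^3·0.105^1 = 0.301105
C(4,4)·0.895^4·0.105^0 = 0.641641
Sum = 0.9427

0.9427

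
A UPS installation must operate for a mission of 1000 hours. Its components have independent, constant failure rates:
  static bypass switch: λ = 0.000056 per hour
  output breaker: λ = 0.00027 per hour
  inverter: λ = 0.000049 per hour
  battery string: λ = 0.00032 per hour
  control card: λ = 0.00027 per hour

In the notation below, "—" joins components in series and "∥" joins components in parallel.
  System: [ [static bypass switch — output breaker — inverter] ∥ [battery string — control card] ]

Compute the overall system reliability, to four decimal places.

0.8606

R(static bypass switch) = exp(−0.000056 × 1000) = 0.945539
R(output breaker) = exp(−0.00027 × 1000) = 0.763379
R(inverter) = exp(−0.000049 × 1000) = 0.952181
R(battery string) = exp(−0.00032 × 1000) = 0.726149
R(control card) = exp(−0.00027 × 1000) = 0.763379
Series (static bypass switch, output breaker, and inverter): 0.945539 × 0.763379 × 0.952181 = 0.687289
Series (battery string and control card): 0.726149 × 0.763379 = 0.554327
Parallel ([0.687289] and [0.554327]): 1 − (1 − 0.687289)(1 − 0.554327) = 0.8606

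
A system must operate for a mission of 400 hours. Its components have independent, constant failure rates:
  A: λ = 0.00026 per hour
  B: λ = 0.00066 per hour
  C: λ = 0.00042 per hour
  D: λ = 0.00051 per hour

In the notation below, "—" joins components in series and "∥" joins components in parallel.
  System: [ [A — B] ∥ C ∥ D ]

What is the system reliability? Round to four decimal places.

0.9912

R(A) = exp(−0.00026 × 400) = 0.901225
R(B) = exp(−0.00066 × 400) = 0.767974
R(C) = exp(−0.00042 × 400) = 0.845354
R(D) = exp(−0.00051 × 400) = 0.815462
Series (A and B): 0.901225 × 0.767974 = 0.692117
Parallel ([0.692117], C, and D): 1 − (1 − 0.692117)(1 − 0.845354)(1 − 0.815462) = 0.9912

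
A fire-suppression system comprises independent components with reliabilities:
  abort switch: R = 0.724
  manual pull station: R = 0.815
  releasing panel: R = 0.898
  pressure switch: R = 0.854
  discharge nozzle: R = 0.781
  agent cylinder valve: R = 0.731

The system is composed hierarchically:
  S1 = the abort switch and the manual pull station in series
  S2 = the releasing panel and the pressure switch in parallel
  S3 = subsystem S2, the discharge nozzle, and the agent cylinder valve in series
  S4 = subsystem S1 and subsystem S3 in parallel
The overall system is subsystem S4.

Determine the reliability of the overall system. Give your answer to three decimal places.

Series (abort switch and manual pull station): 0.72400 × 0.81500 = 0.59006
Parallel (releasing panel and pressure switch): 1 − (1 − 0.89800)(1 − 0.85400) = 0.98511
Series ([0.98511], discharge nozzle, and agent cylinder valve): 0.98511 × 0.78100 × 0.73100 = 0.56241
Parallel ([0.59006] and [0.56241]): 1 − (1 − 0.59006)(1 − 0.56241) = 0.821

0.821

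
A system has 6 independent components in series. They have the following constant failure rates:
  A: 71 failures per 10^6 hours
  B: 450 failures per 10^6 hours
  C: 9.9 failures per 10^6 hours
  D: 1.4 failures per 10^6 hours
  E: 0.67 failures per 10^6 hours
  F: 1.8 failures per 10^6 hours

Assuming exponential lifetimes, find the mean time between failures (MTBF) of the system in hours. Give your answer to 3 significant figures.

Series of exponential components: λ_sys = Σ λ_i
λ_sys = 0.000071 + 0.00045 + 0.0000099 + 0.0000014 + 0.00000067 + 0.0000018 = 5.3477e-04 /h
MTBF = 1 / λ_sys = 1870 h

1870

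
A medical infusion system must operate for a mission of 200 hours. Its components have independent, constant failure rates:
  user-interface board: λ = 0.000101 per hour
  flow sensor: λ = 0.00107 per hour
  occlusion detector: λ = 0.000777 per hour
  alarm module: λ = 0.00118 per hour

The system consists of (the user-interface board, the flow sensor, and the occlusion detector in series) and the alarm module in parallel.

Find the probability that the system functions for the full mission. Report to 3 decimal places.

0.932

R(user-interface board) = exp(−0.000101 × 200) = 0.98000
R(flow sensor) = exp(−0.00107 × 200) = 0.80735
R(occlusion detector) = exp(−0.000777 × 200) = 0.85607
R(alarm module) = exp(−0.00118 × 200) = 0.78978
Series (user-interface board, flow sensor, and occlusion detector): 0.98000 × 0.80735 × 0.85607 = 0.67733
Parallel ([0.67733] and alarm module): 1 − (1 − 0.67733)(1 − 0.78978) = 0.932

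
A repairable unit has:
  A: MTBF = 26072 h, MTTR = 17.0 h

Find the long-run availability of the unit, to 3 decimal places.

A(A) = MTBF/(MTBF+MTTR) = 26072/(26072+17.0) = 0.999

0.999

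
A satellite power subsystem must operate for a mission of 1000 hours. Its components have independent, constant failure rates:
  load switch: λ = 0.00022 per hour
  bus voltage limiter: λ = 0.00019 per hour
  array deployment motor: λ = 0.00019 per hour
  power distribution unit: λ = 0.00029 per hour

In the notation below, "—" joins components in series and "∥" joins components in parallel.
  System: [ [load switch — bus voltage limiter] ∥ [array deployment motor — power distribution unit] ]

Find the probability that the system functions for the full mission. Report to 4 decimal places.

0.8718

R(load switch) = exp(−0.00022 × 1000) = 0.802519
R(bus voltage limiter) = exp(−0.00019 × 1000) = 0.826959
R(array deployment motor) = exp(−0.00019 × 1000) = 0.826959
R(power distribution unit) = exp(−0.00029 × 1000) = 0.748264
Series (load switch and bus voltage limiter): 0.802519 × 0.826959 = 0.663650
Series (array deployment motor and power distribution unit): 0.826959 × 0.748264 = 0.618784
Parallel ([0.663650] and [0.618784]): 1 − (1 − 0.663650)(1 − 0.618784) = 0.8718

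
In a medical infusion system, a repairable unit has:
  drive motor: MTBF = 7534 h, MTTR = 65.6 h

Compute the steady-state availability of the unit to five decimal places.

A(drive motor) = MTBF/(MTBF+MTTR) = 7534/(7534+65.6) = 0.99137

0.99137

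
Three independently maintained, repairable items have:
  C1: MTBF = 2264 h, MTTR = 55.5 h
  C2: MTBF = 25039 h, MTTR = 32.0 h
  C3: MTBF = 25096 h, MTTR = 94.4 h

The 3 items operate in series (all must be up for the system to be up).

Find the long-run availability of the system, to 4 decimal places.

A(C1) = MTBF/(MTBF+MTTR) = 2264/(2264+55.5) = 0.976072
A(C2) = MTBF/(MTBF+MTTR) = 25039/(25039+32.0) = 0.998724
A(C3) = MTBF/(MTBF+MTTR) = 25096/(25096+94.4) = 0.996253
Series availability: 0.976072 × 0.998724 × 0.996253 = 0.9712

0.9712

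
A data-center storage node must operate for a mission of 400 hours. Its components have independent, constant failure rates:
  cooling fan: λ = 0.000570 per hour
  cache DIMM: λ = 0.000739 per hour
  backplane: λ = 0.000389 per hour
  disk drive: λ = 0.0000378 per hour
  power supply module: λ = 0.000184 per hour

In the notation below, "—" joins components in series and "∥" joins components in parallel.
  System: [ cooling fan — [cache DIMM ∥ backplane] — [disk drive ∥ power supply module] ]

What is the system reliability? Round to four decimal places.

R(cooling fan) = exp(−0.000570 × 400) = 0.796124
R(cache DIMM) = exp(−0.000739 × 400) = 0.744085
R(backplane) = exp(−0.000389 × 400) = 0.855901
R(disk drive) = exp(−0.0000378 × 400) = 0.984994
R(power supply module) = exp(−0.000184 × 400) = 0.929043
Parallel (cache DIMM and backplane): 1 − (1 − 0.744085)(1 − 0.855901) = 0.963123
Parallel (disk drive and power supply module): 1 − (1 − 0.984994)(1 − 0.929043) = 0.998935
Series (cooling fan, [0.963123], and [0.998935]): 0.796124 × 0.963123 × 0.998935 = 0.7659

0.7659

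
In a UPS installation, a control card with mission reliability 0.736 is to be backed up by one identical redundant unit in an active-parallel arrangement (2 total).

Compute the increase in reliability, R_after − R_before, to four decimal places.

0.1943

R_before = 0.736
R_after = 1 − (1 − 0.736)^2 = 0.9303
ΔR = 0.9303 − 0.736 = 0.1943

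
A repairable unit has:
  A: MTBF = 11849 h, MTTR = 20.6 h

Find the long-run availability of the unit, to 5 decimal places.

A(A) = MTBF/(MTBF+MTTR) = 11849/(11849+20.6) = 0.99826

0.99826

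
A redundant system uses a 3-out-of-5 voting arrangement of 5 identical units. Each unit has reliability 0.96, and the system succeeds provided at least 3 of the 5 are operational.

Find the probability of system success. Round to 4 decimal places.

R = Σ_{i=3}^{5} C(5,i) p^i (1−p)^{5−i} with p = 0.96
C(5,3)·0.96^3·0.04^2 = 0.014156
C(5,4)·0.96^4·0.04^1 = 0.169869
C(5,5)·0.96^5·0.04^0 = 0.815373
Sum = 0.9994

0.9994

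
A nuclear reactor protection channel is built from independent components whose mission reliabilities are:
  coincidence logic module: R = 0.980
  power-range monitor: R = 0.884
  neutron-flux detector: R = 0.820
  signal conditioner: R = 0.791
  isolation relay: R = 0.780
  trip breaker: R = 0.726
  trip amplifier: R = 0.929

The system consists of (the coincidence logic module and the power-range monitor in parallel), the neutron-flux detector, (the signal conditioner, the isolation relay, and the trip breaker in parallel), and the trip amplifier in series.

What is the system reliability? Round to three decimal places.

0.750

Parallel (coincidence logic module and power-range monitor): 1 − (1 − 0.98000)(1 − 0.88400) = 0.99768
Parallel (signal conditioner, isolation relay, and trip breaker): 1 − (1 − 0.79100)(1 − 0.78000)(1 − 0.72600) = 0.98740
Series ([0.99768], neutron-flux detector, [0.98740], and trip amplifier): 0.99768 × 0.82000 × 0.98740 × 0.92900 = 0.750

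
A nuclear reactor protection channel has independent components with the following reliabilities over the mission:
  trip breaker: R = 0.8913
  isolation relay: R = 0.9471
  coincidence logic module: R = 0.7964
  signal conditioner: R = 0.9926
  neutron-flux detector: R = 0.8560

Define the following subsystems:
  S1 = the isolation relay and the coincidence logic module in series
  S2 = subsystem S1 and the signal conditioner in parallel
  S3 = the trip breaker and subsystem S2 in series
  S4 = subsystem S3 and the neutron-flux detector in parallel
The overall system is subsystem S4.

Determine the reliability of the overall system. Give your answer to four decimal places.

0.9841

Series (isolation relay and coincidence logic module): 0.947100 × 0.796400 = 0.754270
Parallel ([0.754270] and signal conditioner): 1 − (1 − 0.754270)(1 − 0.992600) = 0.998182
Series (trip breaker and [0.998182]): 0.891300 × 0.998182 = 0.889680
Parallel ([0.889680] and neutron-flux detector): 1 − (1 − 0.889680)(1 − 0.856000) = 0.9841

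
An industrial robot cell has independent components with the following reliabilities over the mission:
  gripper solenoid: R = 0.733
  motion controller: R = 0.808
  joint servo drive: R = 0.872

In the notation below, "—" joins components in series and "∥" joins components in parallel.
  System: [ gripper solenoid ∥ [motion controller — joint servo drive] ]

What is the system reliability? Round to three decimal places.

0.921

Series (motion controller and joint servo drive): 0.80800 × 0.87200 = 0.70458
Parallel (gripper solenoid and [0.70458]): 1 − (1 − 0.73300)(1 − 0.70458) = 0.921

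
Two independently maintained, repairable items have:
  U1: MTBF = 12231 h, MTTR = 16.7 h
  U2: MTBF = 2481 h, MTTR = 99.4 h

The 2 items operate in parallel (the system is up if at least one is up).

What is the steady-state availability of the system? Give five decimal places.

A(U1) = MTBF/(MTBF+MTTR) = 12231/(12231+16.7) = 0.998636
A(U2) = MTBF/(MTBF+MTTR) = 2481/(2481+99.4) = 0.961479
Parallel availability: 1 − (1 − 0.998636)(1 − 0.961479) = 0.99995

0.99995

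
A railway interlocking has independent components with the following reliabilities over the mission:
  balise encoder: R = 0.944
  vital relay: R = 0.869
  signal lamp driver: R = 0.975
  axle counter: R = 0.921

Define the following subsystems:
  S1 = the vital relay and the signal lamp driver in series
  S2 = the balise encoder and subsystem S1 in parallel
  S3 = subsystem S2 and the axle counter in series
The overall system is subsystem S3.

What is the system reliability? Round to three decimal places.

Series (vital relay and signal lamp driver): 0.86900 × 0.97500 = 0.84728
Parallel (balise encoder and [0.84728]): 1 − (1 − 0.94400)(1 − 0.84728) = 0.99145
Series ([0.99145] and axle counter): 0.99145 × 0.92100 = 0.913

0.913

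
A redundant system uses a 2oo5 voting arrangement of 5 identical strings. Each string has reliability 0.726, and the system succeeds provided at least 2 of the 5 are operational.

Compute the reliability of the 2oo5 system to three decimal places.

0.978

R = Σ_{i=2}^{5} C(5,i) p^i (1−p)^{5−i} with p = 0.726
C(5,2)·0.726^2·0.274^3 = 0.10842
C(5,3)·0.726^3·0.274^2 = 0.28728
C(5,4)·0.726^4·0.274^1 = 0.38060
C(5,5)·0.726^5·0.274^0 = 0.20169
Sum = 0.978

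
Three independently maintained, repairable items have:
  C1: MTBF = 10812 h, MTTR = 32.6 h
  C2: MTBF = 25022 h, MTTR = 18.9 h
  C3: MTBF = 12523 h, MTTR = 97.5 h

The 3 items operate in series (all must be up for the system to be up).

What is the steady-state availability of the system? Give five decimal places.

0.98854

A(C1) = MTBF/(MTBF+MTTR) = 10812/(10812+32.6) = 0.996994
A(C2) = MTBF/(MTBF+MTTR) = 25022/(25022+18.9) = 0.999245
A(C3) = MTBF/(MTBF+MTTR) = 12523/(12523+97.5) = 0.992274
Series availability: 0.996994 × 0.999245 × 0.992274 = 0.98854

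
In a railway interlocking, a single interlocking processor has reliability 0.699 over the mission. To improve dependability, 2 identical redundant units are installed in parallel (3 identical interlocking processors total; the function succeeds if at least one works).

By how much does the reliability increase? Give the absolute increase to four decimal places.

0.2737

R_before = 0.699
R_after = 1 − (1 − 0.699)^3 = 0.9727
ΔR = 0.9727 − 0.699 = 0.2737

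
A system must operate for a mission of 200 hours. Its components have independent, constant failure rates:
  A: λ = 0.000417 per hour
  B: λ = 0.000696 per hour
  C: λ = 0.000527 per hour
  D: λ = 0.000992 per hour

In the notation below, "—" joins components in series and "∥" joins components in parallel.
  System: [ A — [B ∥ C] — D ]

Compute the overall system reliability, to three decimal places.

0.745

R(A) = exp(−0.000417 × 200) = 0.91998
R(B) = exp(−0.000696 × 200) = 0.87005
R(C) = exp(−0.000527 × 200) = 0.89996
R(D) = exp(−0.000992 × 200) = 0.82004
Parallel (B and C): 1 − (1 − 0.87005)(1 − 0.89996) = 0.98700
Series (A, [0.98700], and D): 0.91998 × 0.98700 × 0.82004 = 0.745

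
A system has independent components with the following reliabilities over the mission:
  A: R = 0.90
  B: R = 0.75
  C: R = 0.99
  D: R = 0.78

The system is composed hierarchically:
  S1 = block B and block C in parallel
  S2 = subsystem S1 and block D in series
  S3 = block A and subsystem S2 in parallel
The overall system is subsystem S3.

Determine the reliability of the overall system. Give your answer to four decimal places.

0.9778

Parallel (B and C): 1 − (1 − 0.750000)(1 − 0.990000) = 0.997500
Series ([0.997500] and D): 0.997500 × 0.780000 = 0.778050
Parallel (A and [0.778050]): 1 − (1 − 0.900000)(1 − 0.778050) = 0.9778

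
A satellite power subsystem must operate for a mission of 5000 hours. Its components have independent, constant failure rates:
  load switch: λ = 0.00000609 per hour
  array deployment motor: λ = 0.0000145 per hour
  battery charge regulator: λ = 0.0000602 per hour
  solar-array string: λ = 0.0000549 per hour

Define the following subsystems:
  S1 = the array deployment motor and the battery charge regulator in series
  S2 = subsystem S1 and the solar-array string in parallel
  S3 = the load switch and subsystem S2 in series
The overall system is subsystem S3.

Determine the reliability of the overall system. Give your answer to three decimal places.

R(load switch) = exp(−0.00000609 × 5000) = 0.97001
R(array deployment motor) = exp(−0.0000145 × 5000) = 0.93007
R(battery charge regulator) = exp(−0.0000602 × 5000) = 0.74008
R(solar-array string) = exp(−0.0000549 × 5000) = 0.75995
Series (array deployment motor and battery charge regulator): 0.93007 × 0.74008 = 0.68833
Parallel ([0.68833] and solar-array string): 1 − (1 − 0.68833)(1 − 0.75995) = 0.92518
Series (load switch and [0.92518]): 0.97001 × 0.92518 = 0.897

0.897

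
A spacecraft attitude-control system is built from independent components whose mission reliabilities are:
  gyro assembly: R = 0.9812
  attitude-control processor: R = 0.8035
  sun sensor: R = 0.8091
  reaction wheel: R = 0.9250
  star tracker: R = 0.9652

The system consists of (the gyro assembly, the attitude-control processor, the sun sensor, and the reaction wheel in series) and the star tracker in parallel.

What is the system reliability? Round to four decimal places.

0.9857

Series (gyro assembly, attitude-control processor, sun sensor, and reaction wheel): 0.981200 × 0.803500 × 0.809100 × 0.925000 = 0.590048
Parallel ([0.590048] and star tracker): 1 − (1 − 0.590048)(1 − 0.965200) = 0.9857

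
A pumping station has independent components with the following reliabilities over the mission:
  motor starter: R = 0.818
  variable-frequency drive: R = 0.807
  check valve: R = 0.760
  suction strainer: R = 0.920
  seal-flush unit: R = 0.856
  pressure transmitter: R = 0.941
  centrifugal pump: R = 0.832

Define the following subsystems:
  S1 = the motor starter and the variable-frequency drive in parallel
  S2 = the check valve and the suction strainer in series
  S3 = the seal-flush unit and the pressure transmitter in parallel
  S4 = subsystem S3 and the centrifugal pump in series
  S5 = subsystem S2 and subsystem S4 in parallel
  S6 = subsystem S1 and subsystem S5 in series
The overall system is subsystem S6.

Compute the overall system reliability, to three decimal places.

0.914

Parallel (motor starter and variable-frequency drive): 1 − (1 − 0.81800)(1 − 0.80700) = 0.96487
Series (check valve and suction strainer): 0.76000 × 0.92000 = 0.69920
Parallel (seal-flush unit and pressure transmitter): 1 − (1 − 0.85600)(1 − 0.94100) = 0.99150
Series ([0.99150] and centrifugal pump): 0.99150 × 0.83200 = 0.82493
Parallel ([0.69920] and [0.82493]): 1 − (1 − 0.69920)(1 − 0.82493) = 0.94734
Series ([0.96487] and [0.94734]): 0.96487 × 0.94734 = 0.914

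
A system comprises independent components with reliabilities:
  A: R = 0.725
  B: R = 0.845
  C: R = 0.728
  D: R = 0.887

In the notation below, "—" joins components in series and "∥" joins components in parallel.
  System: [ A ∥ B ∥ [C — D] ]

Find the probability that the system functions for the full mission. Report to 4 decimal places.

Series (C and D): 0.728000 × 0.887000 = 0.645736
Parallel (A, B, and [0.645736]): 1 − (1 − 0.725000)(1 − 0.845000)(1 − 0.645736) = 0.9849

0.9849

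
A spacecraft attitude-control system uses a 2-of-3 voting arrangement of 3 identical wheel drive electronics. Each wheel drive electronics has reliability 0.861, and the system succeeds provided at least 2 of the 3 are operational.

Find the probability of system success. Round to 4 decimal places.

R = Σ_{i=2}^{3} C(3,i) p^i (1−p)^{3−i} with p = 0.861
C(3,2)·0.861^2·0.139^1 = 0.309131
C(3,3)·0.861^3·0.139^0 = 0.638277
Sum = 0.9474

0.9474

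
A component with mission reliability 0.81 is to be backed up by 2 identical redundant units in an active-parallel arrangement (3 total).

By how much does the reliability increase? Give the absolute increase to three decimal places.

R_before = 0.81
R_after = 1 − (1 − 0.81)^3 = 0.993
ΔR = 0.993 − 0.81 = 0.183

0.183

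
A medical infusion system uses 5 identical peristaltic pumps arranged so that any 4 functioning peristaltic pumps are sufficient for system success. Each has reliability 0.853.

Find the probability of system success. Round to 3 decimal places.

0.841

R = Σ_{i=4}^{5} C(5,i) p^i (1−p)^{5−i} with p = 0.853
C(5,4)·0.853^4·0.147^1 = 0.38912
C(5,5)·0.853^5·0.147^0 = 0.45159
Sum = 0.841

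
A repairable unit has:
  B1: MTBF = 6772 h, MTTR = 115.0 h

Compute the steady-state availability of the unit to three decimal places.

0.983

A(B1) = MTBF/(MTBF+MTTR) = 6772/(6772+115.0) = 0.983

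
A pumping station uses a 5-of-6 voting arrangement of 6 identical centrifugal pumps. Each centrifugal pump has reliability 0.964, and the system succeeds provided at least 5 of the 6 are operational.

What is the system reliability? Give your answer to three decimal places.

0.982

R = Σ_{i=5}^{6} C(6,i) p^i (1−p)^{6−i} with p = 0.964
C(6,5)·0.964^5·0.036^1 = 0.17982
C(6,6)·0.964^6·0.036^0 = 0.80253
Sum = 0.982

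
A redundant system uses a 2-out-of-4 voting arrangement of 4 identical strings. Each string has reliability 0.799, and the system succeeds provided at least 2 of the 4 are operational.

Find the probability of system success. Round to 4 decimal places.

R = Σ_{i=2}^{4} C(4,i) p^i (1−p)^{4−i} with p = 0.799
C(4,2)·0.799^2·0.201^2 = 0.154752
C(4,3)·0.799^3·0.201^1 = 0.410106
C(4,4)·0.799^4·0.201^0 = 0.407556
Sum = 0.9724

0.9724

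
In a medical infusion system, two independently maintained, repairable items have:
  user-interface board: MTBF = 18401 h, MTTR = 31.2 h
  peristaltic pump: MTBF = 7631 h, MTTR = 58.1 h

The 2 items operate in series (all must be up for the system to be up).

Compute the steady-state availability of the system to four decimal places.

0.9908

A(user-interface board) = MTBF/(MTBF+MTTR) = 18401/(18401+31.2) = 0.998307
A(peristaltic pump) = MTBF/(MTBF+MTTR) = 7631/(7631+58.1) = 0.992444
Series availability: 0.998307 × 0.992444 = 0.9908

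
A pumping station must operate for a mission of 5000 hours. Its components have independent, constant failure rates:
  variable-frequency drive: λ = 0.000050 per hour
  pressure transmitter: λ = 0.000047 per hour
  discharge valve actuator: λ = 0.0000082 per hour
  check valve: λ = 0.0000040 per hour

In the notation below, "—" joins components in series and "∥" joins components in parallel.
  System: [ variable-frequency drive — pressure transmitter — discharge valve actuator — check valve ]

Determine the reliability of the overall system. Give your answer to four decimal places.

R(variable-frequency drive) = exp(−0.000050 × 5000) = 0.778801
R(pressure transmitter) = exp(−0.000047 × 5000) = 0.790571
R(discharge valve actuator) = exp(−0.0000082 × 5000) = 0.959829
R(check valve) = exp(−0.0000040 × 5000) = 0.980199
Series (variable-frequency drive, pressure transmitter, discharge valve actuator, and check valve): 0.778801 × 0.790571 × 0.959829 × 0.980199 = 0.5793

0.5793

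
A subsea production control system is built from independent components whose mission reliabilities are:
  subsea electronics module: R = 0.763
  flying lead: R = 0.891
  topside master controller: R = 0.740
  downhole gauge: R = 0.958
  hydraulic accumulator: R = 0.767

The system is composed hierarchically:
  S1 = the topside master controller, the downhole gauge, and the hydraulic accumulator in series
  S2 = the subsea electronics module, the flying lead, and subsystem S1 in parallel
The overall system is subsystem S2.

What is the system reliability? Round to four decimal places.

Series (topside master controller, downhole gauge, and hydraulic accumulator): 0.740000 × 0.958000 × 0.767000 = 0.543742
Parallel (subsea electronics module, flying lead, and [0.543742]): 1 − (1 − 0.763000)(1 − 0.891000)(1 − 0.543742) = 0.9882

0.9882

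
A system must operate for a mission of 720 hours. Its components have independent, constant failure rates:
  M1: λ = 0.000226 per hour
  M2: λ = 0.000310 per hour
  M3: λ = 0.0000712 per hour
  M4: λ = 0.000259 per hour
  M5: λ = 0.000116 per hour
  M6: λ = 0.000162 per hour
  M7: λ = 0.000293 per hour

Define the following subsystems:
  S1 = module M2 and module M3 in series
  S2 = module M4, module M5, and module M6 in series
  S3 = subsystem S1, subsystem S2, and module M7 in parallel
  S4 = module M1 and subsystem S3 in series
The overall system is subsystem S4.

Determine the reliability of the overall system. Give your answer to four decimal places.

R(M1) = exp(−0.000226 × 720) = 0.849829
R(M2) = exp(−0.000310 × 720) = 0.799955
R(M3) = exp(−0.0000712 × 720) = 0.950028
R(M4) = exp(−0.000259 × 720) = 0.829875
R(M5) = exp(−0.000116 × 720) = 0.919873
R(M6) = exp(−0.000162 × 720) = 0.889906
R(M7) = exp(−0.000293 × 720) = 0.809806
Series (M2 and M3): 0.799955 × 0.950028 = 0.759980
Series (M4, M5, and M6): 0.829875 × 0.919873 × 0.889906 = 0.679336
Parallel ([0.759980], [0.679336], and M7): 1 − (1 − 0.759980)(1 − 0.679336)(1 − 0.809806) = 0.985362
Series (M1 and [0.985362]): 0.849829 × 0.985362 = 0.8374

0.8374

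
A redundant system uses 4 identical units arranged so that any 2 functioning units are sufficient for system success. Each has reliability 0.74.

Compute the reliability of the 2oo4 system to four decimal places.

R = Σ_{i=2}^{4} C(4,i) p^i (1−p)^{4−i} with p = 0.74
C(4,2)·0.74^2·0.26^2 = 0.222107
C(4,3)·0.74^3·0.26^1 = 0.421433
C(4,4)·0.74^4·0.26^0 = 0.299866
Sum = 0.9434

0.9434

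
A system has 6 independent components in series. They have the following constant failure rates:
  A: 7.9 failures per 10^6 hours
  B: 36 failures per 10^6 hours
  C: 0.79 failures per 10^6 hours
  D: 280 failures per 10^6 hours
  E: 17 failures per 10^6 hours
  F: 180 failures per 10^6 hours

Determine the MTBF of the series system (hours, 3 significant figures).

Series of exponential components: λ_sys = Σ λ_i
λ_sys = 0.0000079 + 0.000036 + 0.00000079 + 0.00028 + 0.000017 + 0.00018 = 5.2169e-04 /h
MTBF = 1 / λ_sys = 1920 h

1920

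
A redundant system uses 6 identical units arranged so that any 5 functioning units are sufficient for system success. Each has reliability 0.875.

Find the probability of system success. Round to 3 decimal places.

R = Σ_{i=5}^{6} C(6,i) p^i (1−p)^{6−i} with p = 0.875
C(6,5)·0.875^5·0.125^1 = 0.38468
C(6,6)·0.875^6·0.125^0 = 0.44880
Sum = 0.833

0.833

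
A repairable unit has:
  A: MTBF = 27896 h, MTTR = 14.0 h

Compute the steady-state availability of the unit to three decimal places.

A(A) = MTBF/(MTBF+MTTR) = 27896/(27896+14.0) = 0.999

0.999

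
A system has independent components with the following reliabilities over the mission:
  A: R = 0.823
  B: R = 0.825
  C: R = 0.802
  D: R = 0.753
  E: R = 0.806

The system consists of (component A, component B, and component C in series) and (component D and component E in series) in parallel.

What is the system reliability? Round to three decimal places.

Series (A, B, and C): 0.82300 × 0.82500 × 0.80200 = 0.54454
Series (D and E): 0.75300 × 0.80600 = 0.60692
Parallel ([0.54454] and [0.60692]): 1 − (1 − 0.54454)(1 − 0.60692) = 0.821

0.821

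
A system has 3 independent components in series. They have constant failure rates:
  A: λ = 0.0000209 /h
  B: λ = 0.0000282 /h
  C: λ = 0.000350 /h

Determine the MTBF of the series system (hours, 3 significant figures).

Series of exponential components: λ_sys = Σ λ_i
λ_sys = 0.0000209 + 0.0000282 + 0.000350 = 3.9910e-04 /h
MTBF = 1 / λ_sys = 2510 h

2510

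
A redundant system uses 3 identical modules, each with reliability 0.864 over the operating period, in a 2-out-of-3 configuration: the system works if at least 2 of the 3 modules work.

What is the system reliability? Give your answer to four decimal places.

R = Σ_{i=2}^{3} C(3,i) p^i (1−p)^{3−i} with p = 0.864
C(3,2)·0.864^2·0.136^1 = 0.304570
C(3,3)·0.864^3·0.136^0 = 0.644973
Sum = 0.9495

0.9495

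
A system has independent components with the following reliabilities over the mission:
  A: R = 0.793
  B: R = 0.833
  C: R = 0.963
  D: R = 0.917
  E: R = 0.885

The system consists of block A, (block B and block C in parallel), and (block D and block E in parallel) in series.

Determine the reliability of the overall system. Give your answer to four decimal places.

Parallel (B and C): 1 − (1 − 0.833000)(1 − 0.963000) = 0.993821
Parallel (D and E): 1 − (1 − 0.917000)(1 − 0.885000) = 0.990455
Series (A, [0.993821], and [0.990455]): 0.793000 × 0.993821 × 0.990455 = 0.7806

0.7806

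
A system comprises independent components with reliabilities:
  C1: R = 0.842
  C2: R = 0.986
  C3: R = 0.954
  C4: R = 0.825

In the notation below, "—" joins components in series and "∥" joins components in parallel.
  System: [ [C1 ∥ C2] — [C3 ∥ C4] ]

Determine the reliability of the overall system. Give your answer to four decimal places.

Parallel (C1 and C2): 1 − (1 − 0.842000)(1 − 0.986000) = 0.997788
Parallel (C3 and C4): 1 − (1 − 0.954000)(1 − 0.825000) = 0.991950
Series ([0.997788] and [0.991950]): 0.997788 × 0.991950 = 0.9898

0.9898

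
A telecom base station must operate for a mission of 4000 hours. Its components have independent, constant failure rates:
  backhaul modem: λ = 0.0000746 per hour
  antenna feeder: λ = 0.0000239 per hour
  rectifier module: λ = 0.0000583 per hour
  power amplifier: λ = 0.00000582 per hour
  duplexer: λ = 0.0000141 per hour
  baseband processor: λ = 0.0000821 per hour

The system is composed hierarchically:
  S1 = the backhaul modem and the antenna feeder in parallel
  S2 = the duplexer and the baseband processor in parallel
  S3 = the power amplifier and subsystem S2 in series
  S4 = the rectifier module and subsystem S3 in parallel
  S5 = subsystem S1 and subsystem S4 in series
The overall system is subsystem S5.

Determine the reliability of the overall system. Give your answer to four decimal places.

R(backhaul modem) = exp(−0.0000746 × 4000) = 0.742004
R(antenna feeder) = exp(−0.0000239 × 4000) = 0.908827
R(rectifier module) = exp(−0.0000583 × 4000) = 0.791995
R(power amplifier) = exp(−0.00000582 × 4000) = 0.976989
R(duplexer) = exp(−0.0000141 × 4000) = 0.945161
R(baseband processor) = exp(−0.0000821 × 4000) = 0.720075
Parallel (backhaul modem and antenna feeder): 1 − (1 − 0.742004)(1 − 0.908827) = 0.976478
Parallel (duplexer and baseband processor): 1 − (1 − 0.945161)(1 − 0.720075) = 0.984649
Series (power amplifier and [0.984649]): 0.976989 × 0.984649 = 0.961991
Parallel (rectifier module and [0.961991]): 1 − (1 − 0.791995)(1 − 0.961991) = 0.992094
Series ([0.976478] and [0.992094]): 0.976478 × 0.992094 = 0.9688

0.9688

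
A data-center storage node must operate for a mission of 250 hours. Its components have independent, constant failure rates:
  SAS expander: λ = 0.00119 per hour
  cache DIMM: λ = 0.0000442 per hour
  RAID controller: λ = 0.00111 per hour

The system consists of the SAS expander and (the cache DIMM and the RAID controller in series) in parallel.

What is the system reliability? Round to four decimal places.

0.9355

R(SAS expander) = exp(−0.00119 × 250) = 0.742673
R(cache DIMM) = exp(−0.0000442 × 250) = 0.989011
R(RAID controller) = exp(−0.00111 × 250) = 0.757676
Series (cache DIMM and RAID controller): 0.989011 × 0.757676 = 0.749350
Parallel (SAS expander and [0.749350]): 1 − (1 − 0.742673)(1 − 0.749350) = 0.9355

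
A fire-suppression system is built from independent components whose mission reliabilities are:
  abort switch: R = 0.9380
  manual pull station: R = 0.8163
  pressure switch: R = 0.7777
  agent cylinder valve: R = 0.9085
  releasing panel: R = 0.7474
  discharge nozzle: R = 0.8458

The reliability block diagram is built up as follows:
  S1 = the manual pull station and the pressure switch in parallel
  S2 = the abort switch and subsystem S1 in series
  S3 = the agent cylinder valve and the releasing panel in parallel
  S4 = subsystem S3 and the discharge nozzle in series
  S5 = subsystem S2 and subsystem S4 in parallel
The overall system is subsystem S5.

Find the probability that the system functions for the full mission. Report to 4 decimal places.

Parallel (manual pull station and pressure switch): 1 − (1 − 0.816300)(1 − 0.777700) = 0.959163
Series (abort switch and [0.959163]): 0.938000 × 0.959163 = 0.899695
Parallel (agent cylinder valve and releasing panel): 1 − (1 − 0.908500)(1 − 0.747400) = 0.976887
Series ([0.976887] and discharge nozzle): 0.976887 × 0.845800 = 0.826251
Parallel ([0.899695] and [0.826251]): 1 − (1 − 0.899695)(1 − 0.826251) = 0.9826

0.9826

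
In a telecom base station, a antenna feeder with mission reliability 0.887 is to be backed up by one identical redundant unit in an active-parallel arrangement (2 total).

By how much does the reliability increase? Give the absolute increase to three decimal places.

R_before = 0.887
R_after = 1 − (1 − 0.887)^2 = 0.987
ΔR = 0.987 − 0.887 = 0.100

0.100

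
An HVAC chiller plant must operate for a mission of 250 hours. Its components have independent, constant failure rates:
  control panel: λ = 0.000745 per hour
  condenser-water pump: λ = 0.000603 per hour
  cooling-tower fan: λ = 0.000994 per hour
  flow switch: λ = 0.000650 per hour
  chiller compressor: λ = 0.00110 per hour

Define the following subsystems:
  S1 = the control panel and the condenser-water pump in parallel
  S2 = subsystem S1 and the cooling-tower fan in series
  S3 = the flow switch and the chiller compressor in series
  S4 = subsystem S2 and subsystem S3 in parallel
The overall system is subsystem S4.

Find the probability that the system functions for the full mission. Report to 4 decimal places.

0.9155

R(control panel) = exp(−0.000745 × 250) = 0.830066
R(condenser-water pump) = exp(−0.000603 × 250) = 0.860063
R(cooling-tower fan) = exp(−0.000994 × 250) = 0.779970
R(flow switch) = exp(−0.000650 × 250) = 0.850016
R(chiller compressor) = exp(−0.00110 × 250) = 0.759572
Parallel (control panel and condenser-water pump): 1 − (1 − 0.830066)(1 − 0.860063) = 0.976220
Series ([0.976220] and cooling-tower fan): 0.976220 × 0.779970 = 0.761422
Series (flow switch and chiller compressor): 0.850016 × 0.759572 = 0.645648
Parallel ([0.761422] and [0.645648]): 1 − (1 − 0.761422)(1 − 0.645648) = 0.9155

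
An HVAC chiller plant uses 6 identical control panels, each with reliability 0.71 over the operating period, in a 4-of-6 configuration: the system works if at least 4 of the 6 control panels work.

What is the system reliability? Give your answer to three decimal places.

0.763

R = Σ_{i=4}^{6} C(6,i) p^i (1−p)^{6−i} with p = 0.71
C(6,4)·0.71^4·0.29^2 = 0.32057
C(6,5)·0.71^5·0.29^1 = 0.31394
C(6,6)·0.71^6·0.29^0 = 0.12810
Sum = 0.763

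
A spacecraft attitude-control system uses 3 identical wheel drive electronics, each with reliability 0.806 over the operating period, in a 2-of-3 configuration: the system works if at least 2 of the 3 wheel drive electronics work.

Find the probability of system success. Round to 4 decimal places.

R = Σ_{i=2}^{3} C(3,i) p^i (1−p)^{3−i} with p = 0.806
C(3,2)·0.806^2·0.194^1 = 0.378088
C(3,3)·0.806^3·0.194^0 = 0.523607
Sum = 0.9017

0.9017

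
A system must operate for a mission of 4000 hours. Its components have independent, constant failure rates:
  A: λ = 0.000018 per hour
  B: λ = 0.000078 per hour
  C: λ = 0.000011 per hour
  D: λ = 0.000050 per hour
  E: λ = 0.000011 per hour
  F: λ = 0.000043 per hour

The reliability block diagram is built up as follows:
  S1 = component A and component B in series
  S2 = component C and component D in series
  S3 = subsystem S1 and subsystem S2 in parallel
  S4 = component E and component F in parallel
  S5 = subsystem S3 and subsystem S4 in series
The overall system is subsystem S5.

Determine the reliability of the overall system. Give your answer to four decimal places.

0.9246

R(A) = exp(−0.000018 × 4000) = 0.930531
R(B) = exp(−0.000078 × 4000) = 0.731982
R(C) = exp(−0.000011 × 4000) = 0.956954
R(D) = exp(−0.000050 × 4000) = 0.818731
R(E) = exp(−0.000011 × 4000) = 0.956954
R(F) = exp(−0.000043 × 4000) = 0.841979
Series (A and B): 0.930531 × 0.731982 = 0.681132
Series (C and D): 0.956954 × 0.818731 = 0.783488
Parallel ([0.681132] and [0.783488]): 1 − (1 − 0.681132)(1 − 0.783488) = 0.930961
Parallel (E and F): 1 − (1 − 0.956954)(1 − 0.841979) = 0.993198
Series ([0.930961] and [0.993198]): 0.930961 × 0.993198 = 0.9246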